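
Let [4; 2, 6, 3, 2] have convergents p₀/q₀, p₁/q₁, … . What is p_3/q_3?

183/41

Using pₖ = aₖpₖ₋₁ + pₖ₋₂, qₖ = aₖqₖ₋₁ + qₖ₋₂ (with p₋₁=1, p₋₂=0, q₋₁=0, q₋₂=1):
  k=0: a=4, p=4, q=1
  k=1: a=2, p=9, q=2
  k=2: a=6, p=58, q=13
  k=3: a=3, p=183, q=41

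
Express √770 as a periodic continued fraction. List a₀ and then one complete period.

a₀ = ⌊√770⌋ = 27.
With m₀=0, d₀=1 and mₖ₊₁ = dₖaₖ − mₖ, dₖ₊₁ = (n − mₖ₊₁²)/dₖ, aₖ₊₁ = ⌊(a₀+mₖ₊₁)/dₖ₊₁⌋:
  k=1: m=27, d=41, a=1
  k=2: m=14, d=14, a=2
  k=3: m=14, d=41, a=1
  k=4: m=27, d=1, a=54
d=1 and a=2a₀=54 at k=4, so the next step gives (m, d) = (27, 41) again — its k=1 value — and the period has length 4.

[27; 1, 2, 1, 54]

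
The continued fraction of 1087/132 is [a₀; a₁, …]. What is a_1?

4

1087 = 8·132 + 31   →  a_0 = 8
132 = 4·31 + 8   →  a_1 = 4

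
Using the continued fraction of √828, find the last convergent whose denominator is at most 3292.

√828 = [28; 1, 3, 2, 3, 1, 56, …] (period length 6).
Convergents:
  p_0/q_0 = 28/1
  p_1/q_1 = 29/1
  p_2/q_2 = 115/4
  p_3/q_3 = 259/9
  p_4/q_4 = 892/31
  p_5/q_5 = 1151/40
  p_6/q_6 = 65348/2271
  p_7/q_7 = 66499/2311
  p_8/q_8 = 264845/9204
q_7 = 2311 ≤ 3292 < 9204 = q_8, so the answer is 66499/2311.

66499/2311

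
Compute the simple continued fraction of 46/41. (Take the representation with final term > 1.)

46 = 1*41 + 5
41 = 8*5 + 1
5 = 5*1 + 0  (stop)
So 46/41 = [1; 8, 5].

[1; 8, 5]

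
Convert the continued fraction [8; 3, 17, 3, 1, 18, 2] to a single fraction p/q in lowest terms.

67657/8125

Fold from the inside: start with 2/1.
  18 + 1/2 = 37/2
  1 + 2/37 = 39/37
  3 + 37/39 = 154/39
  17 + 39/154 = 2657/154
  3 + 154/2657 = 8125/2657
  8 + 2657/8125 = 67657/8125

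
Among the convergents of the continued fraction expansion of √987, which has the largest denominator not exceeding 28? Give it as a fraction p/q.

377/12

√987 = [31; 2, 2, 2, 62, …] (period length 4).
Convergents:
  p_0/q_0 = 31/1
  p_1/q_1 = 63/2
  p_2/q_2 = 157/5
  p_3/q_3 = 377/12
  p_4/q_4 = 23531/749
q_3 = 12 ≤ 28 < 749 = q_4, so the answer is 377/12.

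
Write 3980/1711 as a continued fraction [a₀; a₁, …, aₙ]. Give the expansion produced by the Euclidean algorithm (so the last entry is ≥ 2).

3980 = 2×1711 + 558
1711 = 3×558 + 37
558 = 15×37 + 3
37 = 12×3 + 1
3 = 3×1 + 0  (stop)
So 3980/1711 = [2; 3, 15, 12, 3].

[2; 3, 15, 12, 3]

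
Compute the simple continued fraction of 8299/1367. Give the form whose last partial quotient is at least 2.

8299 = 6·1367 + 97
1367 = 14·97 + 9
97 = 10·9 + 7
9 = 1·7 + 2
7 = 3·2 + 1
2 = 2·1 + 0  (stop)
So 8299/1367 = [6; 14, 10, 1, 3, 2].

[6; 14, 10, 1, 3, 2]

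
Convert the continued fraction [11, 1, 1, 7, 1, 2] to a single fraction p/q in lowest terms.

565/49

Using pₖ = aₖpₖ₋₁ + pₖ₋₂ and qₖ = aₖqₖ₋₁ + qₖ₋₂:
  k=0: a=11, p=11, q=1
  k=1: a=1, p=12, q=1
  k=2: a=1, p=23, q=2
  k=3: a=7, p=173, q=15
  k=4: a=1, p=196, q=17
  k=5: a=2, p=565, q=49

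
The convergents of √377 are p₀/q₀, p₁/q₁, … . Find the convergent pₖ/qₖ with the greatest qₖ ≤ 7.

97/5

√377 = [19; 2, 2, 2, 38, …] (period length 4).
Convergents:
  p_0/q_0 = 19/1
  p_1/q_1 = 39/2
  p_2/q_2 = 97/5
  p_3/q_3 = 233/12
q_2 = 5 ≤ 7 < 12 = q_3, so the answer is 97/5.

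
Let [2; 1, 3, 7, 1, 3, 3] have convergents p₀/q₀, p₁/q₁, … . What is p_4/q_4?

91/33

Using pₖ = aₖpₖ₋₁ + pₖ₋₂, qₖ = aₖqₖ₋₁ + qₖ₋₂ (with p₋₁=1, p₋₂=0, q₋₁=0, q₋₂=1):
  k=0: a=2, p=2, q=1
  k=1: a=1, p=3, q=1
  k=2: a=3, p=11, q=4
  k=3: a=7, p=80, q=29
  k=4: a=1, p=91, q=33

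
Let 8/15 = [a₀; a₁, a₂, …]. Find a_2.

1

8 = 0·15 + 8   →  a_0 = 0
15 = 1·8 + 7   →  a_1 = 1
8 = 1·7 + 1   →  a_2 = 1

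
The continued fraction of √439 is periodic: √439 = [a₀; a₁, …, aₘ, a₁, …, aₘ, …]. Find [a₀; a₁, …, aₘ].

a₀ = ⌊√439⌋ = 20.

[20; 1, 19, 1, 40]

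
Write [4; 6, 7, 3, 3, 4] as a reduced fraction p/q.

8022/1927

Using pₖ = aₖpₖ₋₁ + pₖ₋₂ and qₖ = aₖqₖ₋₁ + qₖ₋₂:
  k=0: a=4, p=4, q=1
  k=1: a=6, p=25, q=6
  k=2: a=7, p=179, q=43
  k=3: a=3, p=562, q=135
  k=4: a=3, p=1865, q=448
  k=5: a=4, p=8022, q=1927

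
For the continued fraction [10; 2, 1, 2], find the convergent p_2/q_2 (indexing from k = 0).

Using pₖ = aₖpₖ₋₁ + pₖ₋₂, qₖ = aₖqₖ₋₁ + qₖ₋₂ (with p₋₁=1, p₋₂=0, q₋₁=0, q₋₂=1):
  k=0: a=10, p=10, q=1
  k=1: a=2, p=21, q=2
  k=2: a=1, p=31, q=3

31/3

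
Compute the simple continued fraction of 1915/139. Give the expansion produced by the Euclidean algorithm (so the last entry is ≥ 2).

[13; 1, 3, 2, 15]

1915 = 13·139 + 108
139 = 1·108 + 31
108 = 3·31 + 15
31 = 2·15 + 1
15 = 15·1 + 0  (stop)
So 1915/139 = [13; 1, 3, 2, 15].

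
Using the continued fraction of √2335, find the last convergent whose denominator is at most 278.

√2335 = [48; 3, 9, 3, 96, …] (period length 4).
Convergents:
  p_0/q_0 = 48/1
  p_1/q_1 = 145/3
  p_2/q_2 = 1353/28
  p_3/q_3 = 4204/87
  p_4/q_4 = 404937/8380
q_3 = 87 ≤ 278 < 8380 = q_4, so the answer is 4204/87.

4204/87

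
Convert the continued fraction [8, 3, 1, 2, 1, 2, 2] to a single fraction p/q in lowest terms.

Fold from the inside: start with 2/1.
  2 + 1/2 = 5/2
  1 + 2/5 = 7/5
  2 + 5/7 = 19/7
  1 + 7/19 = 26/19
  3 + 19/26 = 97/26
  8 + 26/97 = 802/97

802/97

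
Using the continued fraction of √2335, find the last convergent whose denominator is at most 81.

1353/28

√2335 = [48; 3, 9, 3, 96, …] (period length 4).
Convergents:
  p_0/q_0 = 48/1
  p_1/q_1 = 145/3
  p_2/q_2 = 1353/28
  p_3/q_3 = 4204/87
q_2 = 28 ≤ 81 < 87 = q_3, so the answer is 1353/28.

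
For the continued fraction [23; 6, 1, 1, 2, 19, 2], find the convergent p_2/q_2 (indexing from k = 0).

162/7

Using pₖ = aₖpₖ₋₁ + pₖ₋₂, qₖ = aₖqₖ₋₁ + qₖ₋₂ (with p₋₁=1, p₋₂=0, q₋₁=0, q₋₂=1):
  k=0: a=23, p=23, q=1
  k=1: a=6, p=139, q=6
  k=2: a=1, p=162, q=7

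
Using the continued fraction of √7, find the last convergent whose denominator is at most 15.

37/14

√7 = [2; 1, 1, 1, 4, …] (period length 4).
Convergents:
  p_0/q_0 = 2/1
  p_1/q_1 = 3/1
  p_2/q_2 = 5/2
  p_3/q_3 = 8/3
  p_4/q_4 = 37/14
  p_5/q_5 = 45/17
q_4 = 14 ≤ 15 < 17 = q_5, so the answer is 37/14.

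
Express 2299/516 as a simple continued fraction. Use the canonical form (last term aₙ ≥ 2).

2299 = 4·516 + 235
516 = 2·235 + 46
235 = 5·46 + 5
46 = 9·5 + 1
5 = 5·1 + 0  (stop)
So 2299/516 = [4; 2, 5, 9, 5].

[4; 2, 5, 9, 5]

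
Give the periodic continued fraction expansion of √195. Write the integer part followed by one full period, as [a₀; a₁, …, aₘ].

[13; 1, 26]

a₀ = ⌊√195⌋ = 13.
With m₀=0, d₀=1 and mₖ₊₁ = dₖaₖ − mₖ, dₖ₊₁ = (n − mₖ₊₁²)/dₖ, aₖ₊₁ = ⌊(a₀+mₖ₊₁)/dₖ₊₁⌋:
  k=1: m=13, d=26, a=1
  k=2: m=13, d=1, a=26
d=1 and a=2a₀=26 at k=2, so the next step gives (m, d) = (13, 26) again — its k=1 value — and the period has length 2.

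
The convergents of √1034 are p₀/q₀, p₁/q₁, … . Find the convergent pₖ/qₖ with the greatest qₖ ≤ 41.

1029/32

√1034 = [32; 6, 2, 2, 2, 6, 64, …] (period length 6).
Convergents:
  p_0/q_0 = 32/1
  p_1/q_1 = 193/6
  p_2/q_2 = 418/13
  p_3/q_3 = 1029/32
  p_4/q_4 = 2476/77
q_3 = 32 ≤ 41 < 77 = q_4, so the answer is 1029/32.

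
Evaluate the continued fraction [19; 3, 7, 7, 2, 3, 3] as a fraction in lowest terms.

Using pₖ = aₖpₖ₋₁ + pₖ₋₂ and qₖ = aₖqₖ₋₁ + qₖ₋₂:
  k=0: a=19, p=19, q=1
  k=1: a=3, p=58, q=3
  k=2: a=7, p=425, q=22
  k=3: a=7, p=3033, q=157
  k=4: a=2, p=6491, q=336
  k=5: a=3, p=22506, q=1165
  k=6: a=3, p=74009, q=3831

74009/3831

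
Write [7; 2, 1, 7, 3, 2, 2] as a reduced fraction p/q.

Fold from the inside: start with 2/1.
  2 + 1/2 = 5/2
  3 + 2/5 = 17/5
  7 + 5/17 = 124/17
  1 + 17/124 = 141/124
  2 + 124/141 = 406/141
  7 + 141/406 = 2983/406

2983/406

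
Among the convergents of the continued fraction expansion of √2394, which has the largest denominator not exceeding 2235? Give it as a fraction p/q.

√2394 = [48; 1, 12, 1, 96, …] (period length 4).
Convergents:
  p_0/q_0 = 48/1
  p_1/q_1 = 49/1
  p_2/q_2 = 636/13
  p_3/q_3 = 685/14
  p_4/q_4 = 66396/1357
  p_5/q_5 = 67081/1371
  p_6/q_6 = 871368/17809
q_5 = 1371 ≤ 2235 < 17809 = q_6, so the answer is 67081/1371.

67081/1371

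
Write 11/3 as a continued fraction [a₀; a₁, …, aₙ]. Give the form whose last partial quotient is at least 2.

[3; 1, 2]

11 = 3·3 + 2
3 = 1·2 + 1
2 = 2·1 + 0  (stop)
So 11/3 = [3; 1, 2].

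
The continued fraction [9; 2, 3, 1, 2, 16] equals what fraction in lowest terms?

3861/409

Using pₖ = aₖpₖ₋₁ + pₖ₋₂ and qₖ = aₖqₖ₋₁ + qₖ₋₂:
  k=0: a=9, p=9, q=1
  k=1: a=2, p=19, q=2
  k=2: a=3, p=66, q=7
  k=3: a=1, p=85, q=9
  k=4: a=2, p=236, q=25
  k=5: a=16, p=3861, q=409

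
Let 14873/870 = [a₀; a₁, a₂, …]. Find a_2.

14873 = 17·870 + 83   →  a_0 = 17
870 = 10·83 + 40   →  a_1 = 10
83 = 2·40 + 3   →  a_2 = 2

2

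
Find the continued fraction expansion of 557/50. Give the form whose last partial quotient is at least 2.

557 = 11·50 + 7
50 = 7·7 + 1
7 = 7·1 + 0  (stop)
So 557/50 = [11; 7, 7].

[11; 7, 7]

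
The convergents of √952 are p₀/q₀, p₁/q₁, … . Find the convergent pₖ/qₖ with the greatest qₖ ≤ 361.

√952 = [30; 1, 5, 1, 6, 1, 5, 1, 60, …] (period length 8).
Convergents:
  p_0/q_0 = 30/1
  p_1/q_1 = 31/1
  p_2/q_2 = 185/6
  p_3/q_3 = 216/7
  p_4/q_4 = 1481/48
  p_5/q_5 = 1697/55
  p_6/q_6 = 9966/323
  p_7/q_7 = 11663/378
q_6 = 323 ≤ 361 < 378 = q_7, so the answer is 9966/323.

9966/323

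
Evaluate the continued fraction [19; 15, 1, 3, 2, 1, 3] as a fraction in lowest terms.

Fold from the inside: start with 3/1.
  1 + 1/3 = 4/3
  2 + 3/4 = 11/4
  3 + 4/11 = 37/11
  1 + 11/37 = 48/37
  15 + 37/48 = 757/48
  19 + 48/757 = 14431/757

14431/757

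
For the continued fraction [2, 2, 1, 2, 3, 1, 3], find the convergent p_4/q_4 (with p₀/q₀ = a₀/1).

64/27

Using pₖ = aₖpₖ₋₁ + pₖ₋₂, qₖ = aₖqₖ₋₁ + qₖ₋₂ (with p₋₁=1, p₋₂=0, q₋₁=0, q₋₂=1):
  k=0: a=2, p=2, q=1
  k=1: a=2, p=5, q=2
  k=2: a=1, p=7, q=3
  k=3: a=2, p=19, q=8
  k=4: a=3, p=64, q=27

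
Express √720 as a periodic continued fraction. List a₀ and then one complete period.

a₀ = ⌊√720⌋ = 26.
With m₀=0, d₀=1 and mₖ₊₁ = dₖaₖ − mₖ, dₖ₊₁ = (n − mₖ₊₁²)/dₖ, aₖ₊₁ = ⌊(a₀+mₖ₊₁)/dₖ₊₁⌋:
  k=1: m=26, d=44, a=1
  k=2: m=18, d=9, a=4
  k=3: m=18, d=44, a=1
  k=4: m=26, d=1, a=52
d=1 and a=2a₀=52 at k=4, so the next step gives (m, d) = (26, 44) again — its k=1 value — and the period has length 4.

[26; 1, 4, 1, 52]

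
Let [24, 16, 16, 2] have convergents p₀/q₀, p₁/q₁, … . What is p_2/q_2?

6184/257

Using pₖ = aₖpₖ₋₁ + pₖ₋₂, qₖ = aₖqₖ₋₁ + qₖ₋₂ (with p₋₁=1, p₋₂=0, q₋₁=0, q₋₂=1):
  k=0: a=24, p=24, q=1
  k=1: a=16, p=385, q=16
  k=2: a=16, p=6184, q=257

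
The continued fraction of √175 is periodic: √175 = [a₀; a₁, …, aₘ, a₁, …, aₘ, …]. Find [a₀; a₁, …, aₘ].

a₀ = ⌊√175⌋ = 13.
With m₀=0, d₀=1 and mₖ₊₁ = dₖaₖ − mₖ, dₖ₊₁ = (n − mₖ₊₁²)/dₖ, aₖ₊₁ = ⌊(a₀+mₖ₊₁)/dₖ₊₁⌋:
  k=1: m=13, d=6, a=4
  k=2: m=11, d=9, a=2
  k=3: m=7, d=14, a=1
  k=4: m=7, d=9, a=2
  k=5: m=11, d=6, a=4
  k=6: m=13, d=1, a=26
d=1 and a=2a₀=26 at k=6, so the next step gives (m, d) = (13, 6) again — its k=1 value — and the period has length 6.

[13; 4, 2, 1, 2, 4, 26]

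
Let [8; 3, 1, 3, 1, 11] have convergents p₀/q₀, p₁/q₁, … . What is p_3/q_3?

124/15

Using pₖ = aₖpₖ₋₁ + pₖ₋₂, qₖ = aₖqₖ₋₁ + qₖ₋₂ (with p₋₁=1, p₋₂=0, q₋₁=0, q₋₂=1):
  k=0: a=8, p=8, q=1
  k=1: a=3, p=25, q=3
  k=2: a=1, p=33, q=4
  k=3: a=3, p=124, q=15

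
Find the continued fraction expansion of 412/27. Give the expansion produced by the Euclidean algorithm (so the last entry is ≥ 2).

412 = 15·27 + 7
27 = 3·7 + 6
7 = 1·6 + 1
6 = 6·1 + 0  (stop)
So 412/27 = [15; 3, 1, 6].

[15; 3, 1, 6]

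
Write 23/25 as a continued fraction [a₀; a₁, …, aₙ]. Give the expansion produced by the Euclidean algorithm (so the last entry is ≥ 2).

[0; 1, 11, 2]

23 = 0*25 + 23
25 = 1*23 + 2
23 = 11*2 + 1
2 = 2*1 + 0  (stop)
So 23/25 = [0; 1, 11, 2].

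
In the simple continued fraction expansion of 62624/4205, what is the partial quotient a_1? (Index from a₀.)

62624 = 14·4205 + 3754   →  a_0 = 14
4205 = 1·3754 + 451   →  a_1 = 1

1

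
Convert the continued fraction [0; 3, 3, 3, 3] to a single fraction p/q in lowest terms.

Fold from the inside: start with 3/1.
  3 + 1/3 = 10/3
  3 + 3/10 = 33/10
  3 + 10/33 = 109/33
  0 + 33/109 = 33/109

33/109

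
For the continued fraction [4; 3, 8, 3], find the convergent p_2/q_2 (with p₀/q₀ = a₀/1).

108/25

Using pₖ = aₖpₖ₋₁ + pₖ₋₂, qₖ = aₖqₖ₋₁ + qₖ₋₂ (with p₋₁=1, p₋₂=0, q₋₁=0, q₋₂=1):
  k=0: a=4, p=4, q=1
  k=1: a=3, p=13, q=3
  k=2: a=8, p=108, q=25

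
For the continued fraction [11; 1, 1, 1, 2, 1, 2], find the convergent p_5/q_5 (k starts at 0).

Using pₖ = aₖpₖ₋₁ + pₖ₋₂, qₖ = aₖqₖ₋₁ + qₖ₋₂ (with p₋₁=1, p₋₂=0, q₋₁=0, q₋₂=1):
  k=0: a=11, p=11, q=1
  k=1: a=1, p=12, q=1
  k=2: a=1, p=23, q=2
  k=3: a=1, p=35, q=3
  k=4: a=2, p=93, q=8
  k=5: a=1, p=128, q=11

128/11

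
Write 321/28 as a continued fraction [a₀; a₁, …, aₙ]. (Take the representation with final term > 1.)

[11; 2, 6, 2]

321 = 11·28 + 13
28 = 2·13 + 2
13 = 6·2 + 1
2 = 2·1 + 0  (stop)
So 321/28 = [11; 2, 6, 2].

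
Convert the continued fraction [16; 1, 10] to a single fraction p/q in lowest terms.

186/11

Using pₖ = aₖpₖ₋₁ + pₖ₋₂ and qₖ = aₖqₖ₋₁ + qₖ₋₂:
  k=0: a=16, p=16, q=1
  k=1: a=1, p=17, q=1
  k=2: a=10, p=186, q=11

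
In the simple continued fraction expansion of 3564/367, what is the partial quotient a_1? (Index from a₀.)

1

3564 = 9·367 + 261   →  a_0 = 9
367 = 1·261 + 106   →  a_1 = 1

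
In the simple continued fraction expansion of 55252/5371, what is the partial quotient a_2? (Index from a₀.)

2

55252 = 10·5371 + 1542   →  a_0 = 10
5371 = 3·1542 + 745   →  a_1 = 3
1542 = 2·745 + 52   →  a_2 = 2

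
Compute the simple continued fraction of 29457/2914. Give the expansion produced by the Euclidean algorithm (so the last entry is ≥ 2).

[10; 9, 5, 5, 12]

29457 = 10·2914 + 317
2914 = 9·317 + 61
317 = 5·61 + 12
61 = 5·12 + 1
12 = 12·1 + 0  (stop)
So 29457/2914 = [10; 9, 5, 5, 12].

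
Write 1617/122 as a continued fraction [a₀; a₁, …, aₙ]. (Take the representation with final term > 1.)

1617 = 13*122 + 31
122 = 3*31 + 29
31 = 1*29 + 2
29 = 14*2 + 1
2 = 2*1 + 0  (stop)
So 1617/122 = [13; 3, 1, 14, 2].

[13; 3, 1, 14, 2]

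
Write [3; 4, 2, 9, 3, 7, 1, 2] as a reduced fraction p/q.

Using pₖ = aₖpₖ₋₁ + pₖ₋₂ and qₖ = aₖqₖ₋₁ + qₖ₋₂:
  k=0: a=3, p=3, q=1
  k=1: a=4, p=13, q=4
  k=2: a=2, p=29, q=9
  k=3: a=9, p=274, q=85
  k=4: a=3, p=851, q=264
  k=5: a=7, p=6231, q=1933
  k=6: a=1, p=7082, q=2197
  k=7: a=2, p=20395, q=6327

20395/6327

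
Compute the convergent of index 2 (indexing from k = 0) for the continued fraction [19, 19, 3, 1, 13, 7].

Using pₖ = aₖpₖ₋₁ + pₖ₋₂, qₖ = aₖqₖ₋₁ + qₖ₋₂ (with p₋₁=1, p₋₂=0, q₋₁=0, q₋₂=1):
  k=0: a=19, p=19, q=1
  k=1: a=19, p=362, q=19
  k=2: a=3, p=1105, q=58

1105/58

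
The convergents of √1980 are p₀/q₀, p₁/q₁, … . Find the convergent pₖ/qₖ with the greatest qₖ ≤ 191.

7876/177

√1980 = [44; 2, 88, …] (period length 2).
Convergents:
  p_0/q_0 = 44/1
  p_1/q_1 = 89/2
  p_2/q_2 = 7876/177
  p_3/q_3 = 15841/356
q_2 = 177 ≤ 191 < 356 = q_3, so the answer is 7876/177.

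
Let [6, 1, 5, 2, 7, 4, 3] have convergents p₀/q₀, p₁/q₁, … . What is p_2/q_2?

Using pₖ = aₖpₖ₋₁ + pₖ₋₂, qₖ = aₖqₖ₋₁ + qₖ₋₂ (with p₋₁=1, p₋₂=0, q₋₁=0, q₋₂=1):
  k=0: a=6, p=6, q=1
  k=1: a=1, p=7, q=1
  k=2: a=5, p=41, q=6

41/6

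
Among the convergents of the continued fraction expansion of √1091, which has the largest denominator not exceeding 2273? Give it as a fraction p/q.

71973/2179

√1091 = [33; 33, 66, …] (period length 2).
Convergents:
  p_0/q_0 = 33/1
  p_1/q_1 = 1090/33
  p_2/q_2 = 71973/2179
  p_3/q_3 = 2376199/71940
q_2 = 2179 ≤ 2273 < 71940 = q_3, so the answer is 71973/2179.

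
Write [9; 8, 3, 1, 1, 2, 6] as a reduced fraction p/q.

Fold from the inside: start with 6/1.
  2 + 1/6 = 13/6
  1 + 6/13 = 19/13
  1 + 13/19 = 32/19
  3 + 19/32 = 115/32
  8 + 32/115 = 952/115
  9 + 115/952 = 8683/952

8683/952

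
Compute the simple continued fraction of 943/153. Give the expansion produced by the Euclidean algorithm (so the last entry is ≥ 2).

943 = 6·153 + 25
153 = 6·25 + 3
25 = 8·3 + 1
3 = 3·1 + 0  (stop)
So 943/153 = [6; 6, 8, 3].

[6; 6, 8, 3]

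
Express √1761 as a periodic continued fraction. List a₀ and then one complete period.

a₀ = ⌊√1761⌋ = 41.

[41; 1, 26, 1, 82]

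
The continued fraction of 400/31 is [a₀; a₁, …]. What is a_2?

9

400 = 12·31 + 28   →  a_0 = 12
31 = 1·28 + 3   →  a_1 = 1
28 = 9·3 + 1   →  a_2 = 9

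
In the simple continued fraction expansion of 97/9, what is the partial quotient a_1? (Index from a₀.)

97 = 10·9 + 7   →  a_0 = 10
9 = 1·7 + 2   →  a_1 = 1

1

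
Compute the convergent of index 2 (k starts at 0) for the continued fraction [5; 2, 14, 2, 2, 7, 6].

Using pₖ = aₖpₖ₋₁ + pₖ₋₂, qₖ = aₖqₖ₋₁ + qₖ₋₂ (with p₋₁=1, p₋₂=0, q₋₁=0, q₋₂=1):
  k=0: a=5, p=5, q=1
  k=1: a=2, p=11, q=2
  k=2: a=14, p=159, q=29

159/29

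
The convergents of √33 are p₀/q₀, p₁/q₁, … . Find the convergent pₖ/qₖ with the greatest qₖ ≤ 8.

√33 = [5; 1, 2, 1, 10, …] (period length 4).
Convergents:
  p_0/q_0 = 5/1
  p_1/q_1 = 6/1
  p_2/q_2 = 17/3
  p_3/q_3 = 23/4
  p_4/q_4 = 247/43
q_3 = 4 ≤ 8 < 43 = q_4, so the answer is 23/4.

23/4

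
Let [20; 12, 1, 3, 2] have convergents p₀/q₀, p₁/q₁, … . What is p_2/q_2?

261/13

Using pₖ = aₖpₖ₋₁ + pₖ₋₂, qₖ = aₖqₖ₋₁ + qₖ₋₂ (with p₋₁=1, p₋₂=0, q₋₁=0, q₋₂=1):
  k=0: a=20, p=20, q=1
  k=1: a=12, p=241, q=12
  k=2: a=1, p=261, q=13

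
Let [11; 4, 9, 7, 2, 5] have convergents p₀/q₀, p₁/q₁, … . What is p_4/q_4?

Using pₖ = aₖpₖ₋₁ + pₖ₋₂, qₖ = aₖqₖ₋₁ + qₖ₋₂ (with p₋₁=1, p₋₂=0, q₋₁=0, q₋₂=1):
  k=0: a=11, p=11, q=1
  k=1: a=4, p=45, q=4
  k=2: a=9, p=416, q=37
  k=3: a=7, p=2957, q=263
  k=4: a=2, p=6330, q=563

6330/563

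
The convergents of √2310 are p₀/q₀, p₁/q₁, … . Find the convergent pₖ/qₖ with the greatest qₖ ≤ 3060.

73872/1537

√2310 = [48; 16, 96, …] (period length 2).
Convergents:
  p_0/q_0 = 48/1
  p_1/q_1 = 769/16
  p_2/q_2 = 73872/1537
  p_3/q_3 = 1182721/24608
q_2 = 1537 ≤ 3060 < 24608 = q_3, so the answer is 73872/1537.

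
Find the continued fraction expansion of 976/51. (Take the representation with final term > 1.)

[19; 7, 3, 2]

976 = 19·51 + 7
51 = 7·7 + 2
7 = 3·2 + 1
2 = 2·1 + 0  (stop)
So 976/51 = [19; 7, 3, 2].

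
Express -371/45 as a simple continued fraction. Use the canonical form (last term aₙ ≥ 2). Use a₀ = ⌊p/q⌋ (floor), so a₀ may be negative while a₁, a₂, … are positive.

[-9; 1, 3, 11]

-371 = -9*45 + 34
45 = 1*34 + 11
34 = 3*11 + 1
11 = 11*1 + 0  (stop)
So -371/45 = [-9; 1, 3, 11].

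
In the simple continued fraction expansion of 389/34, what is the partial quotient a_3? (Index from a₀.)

1

389 = 11·34 + 15   →  a_0 = 11
34 = 2·15 + 4   →  a_1 = 2
15 = 3·4 + 3   →  a_2 = 3
4 = 1·3 + 1   →  a_3 = 1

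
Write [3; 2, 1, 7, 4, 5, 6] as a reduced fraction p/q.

10320/3083

Fold from the inside: start with 6/1.
  5 + 1/6 = 31/6
  4 + 6/31 = 130/31
  7 + 31/130 = 941/130
  1 + 130/941 = 1071/941
  2 + 941/1071 = 3083/1071
  3 + 1071/3083 = 10320/3083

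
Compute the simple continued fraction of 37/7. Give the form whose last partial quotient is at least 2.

[5; 3, 2]

37 = 5·7 + 2
7 = 3·2 + 1
2 = 2·1 + 0  (stop)
So 37/7 = [5; 3, 2].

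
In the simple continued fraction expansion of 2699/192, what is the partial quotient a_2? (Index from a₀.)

2699 = 14·192 + 11   →  a_0 = 14
192 = 17·11 + 5   →  a_1 = 17
11 = 2·5 + 1   →  a_2 = 2

2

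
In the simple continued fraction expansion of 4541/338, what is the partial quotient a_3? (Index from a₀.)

4541 = 13·338 + 147   →  a_0 = 13
338 = 2·147 + 44   →  a_1 = 2
147 = 3·44 + 15   →  a_2 = 3
44 = 2·15 + 14   →  a_3 = 2

2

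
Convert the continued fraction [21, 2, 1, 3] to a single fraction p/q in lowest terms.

235/11

Using pₖ = aₖpₖ₋₁ + pₖ₋₂ and qₖ = aₖqₖ₋₁ + qₖ₋₂:
  k=0: a=21, p=21, q=1
  k=1: a=2, p=43, q=2
  k=2: a=1, p=64, q=3
  k=3: a=3, p=235, q=11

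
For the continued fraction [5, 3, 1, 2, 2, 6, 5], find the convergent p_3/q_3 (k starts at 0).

Using pₖ = aₖpₖ₋₁ + pₖ₋₂, qₖ = aₖqₖ₋₁ + qₖ₋₂ (with p₋₁=1, p₋₂=0, q₋₁=0, q₋₂=1):
  k=0: a=5, p=5, q=1
  k=1: a=3, p=16, q=3
  k=2: a=1, p=21, q=4
  k=3: a=2, p=58, q=11

58/11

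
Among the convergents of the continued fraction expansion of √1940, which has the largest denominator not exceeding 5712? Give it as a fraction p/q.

85316/1937

√1940 = [44; 22, 88, …] (period length 2).
Convergents:
  p_0/q_0 = 44/1
  p_1/q_1 = 969/22
  p_2/q_2 = 85316/1937
  p_3/q_3 = 1877921/42636
q_2 = 1937 ≤ 5712 < 42636 = q_3, so the answer is 85316/1937.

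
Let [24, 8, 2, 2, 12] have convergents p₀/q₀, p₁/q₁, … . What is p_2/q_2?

410/17

Using pₖ = aₖpₖ₋₁ + pₖ₋₂, qₖ = aₖqₖ₋₁ + qₖ₋₂ (with p₋₁=1, p₋₂=0, q₋₁=0, q₋₂=1):
  k=0: a=24, p=24, q=1
  k=1: a=8, p=193, q=8
  k=2: a=2, p=410, q=17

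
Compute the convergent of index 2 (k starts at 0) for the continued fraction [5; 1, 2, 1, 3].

Using pₖ = aₖpₖ₋₁ + pₖ₋₂, qₖ = aₖqₖ₋₁ + qₖ₋₂ (with p₋₁=1, p₋₂=0, q₋₁=0, q₋₂=1):
  k=0: a=5, p=5, q=1
  k=1: a=1, p=6, q=1
  k=2: a=2, p=17, q=3

17/3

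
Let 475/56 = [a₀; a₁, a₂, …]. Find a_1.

2

475 = 8·56 + 27   →  a_0 = 8
56 = 2·27 + 2   →  a_1 = 2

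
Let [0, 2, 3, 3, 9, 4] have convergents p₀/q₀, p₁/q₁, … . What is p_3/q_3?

10/23

Using pₖ = aₖpₖ₋₁ + pₖ₋₂, qₖ = aₖqₖ₋₁ + qₖ₋₂ (with p₋₁=1, p₋₂=0, q₋₁=0, q₋₂=1):
  k=0: a=0, p=0, q=1
  k=1: a=2, p=1, q=2
  k=2: a=3, p=3, q=7
  k=3: a=3, p=10, q=23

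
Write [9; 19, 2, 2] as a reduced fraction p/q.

878/97

Using pₖ = aₖpₖ₋₁ + pₖ₋₂ and qₖ = aₖqₖ₋₁ + qₖ₋₂:
  k=0: a=9, p=9, q=1
  k=1: a=19, p=172, q=19
  k=2: a=2, p=353, q=39
  k=3: a=2, p=878, q=97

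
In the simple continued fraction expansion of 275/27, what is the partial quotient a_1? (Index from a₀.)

5

275 = 10·27 + 5   →  a_0 = 10
27 = 5·5 + 2   →  a_1 = 5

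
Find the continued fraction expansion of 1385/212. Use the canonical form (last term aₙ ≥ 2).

1385 = 6*212 + 113
212 = 1*113 + 99
113 = 1*99 + 14
99 = 7*14 + 1
14 = 14*1 + 0  (stop)
So 1385/212 = [6; 1, 1, 7, 14].

[6; 1, 1, 7, 14]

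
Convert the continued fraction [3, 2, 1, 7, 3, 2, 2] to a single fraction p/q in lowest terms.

Using pₖ = aₖpₖ₋₁ + pₖ₋₂ and qₖ = aₖqₖ₋₁ + qₖ₋₂:
  k=0: a=3, p=3, q=1
  k=1: a=2, p=7, q=2
  k=2: a=1, p=10, q=3
  k=3: a=7, p=77, q=23
  k=4: a=3, p=241, q=72
  k=5: a=2, p=559, q=167
  k=6: a=2, p=1359, q=406

1359/406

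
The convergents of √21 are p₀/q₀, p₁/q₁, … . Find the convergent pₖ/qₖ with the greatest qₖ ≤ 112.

√21 = [4; 1, 1, 2, 1, 1, 8, …] (period length 6).
Convergents:
  p_0/q_0 = 4/1
  p_1/q_1 = 5/1
  p_2/q_2 = 9/2
  p_3/q_3 = 23/5
  p_4/q_4 = 32/7
  p_5/q_5 = 55/12
  p_6/q_6 = 472/103
  p_7/q_7 = 527/115
q_6 = 103 ≤ 112 < 115 = q_7, so the answer is 472/103.

472/103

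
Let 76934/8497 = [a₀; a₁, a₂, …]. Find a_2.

2

76934 = 9·8497 + 461   →  a_0 = 9
8497 = 18·461 + 199   →  a_1 = 18
461 = 2·199 + 63   →  a_2 = 2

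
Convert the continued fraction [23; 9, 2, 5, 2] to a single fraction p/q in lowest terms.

5245/227

Using pₖ = aₖpₖ₋₁ + pₖ₋₂ and qₖ = aₖqₖ₋₁ + qₖ₋₂:
  k=0: a=23, p=23, q=1
  k=1: a=9, p=208, q=9
  k=2: a=2, p=439, q=19
  k=3: a=5, p=2403, q=104
  k=4: a=2, p=5245, q=227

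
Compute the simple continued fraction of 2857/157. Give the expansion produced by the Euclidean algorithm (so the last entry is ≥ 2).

2857 = 18×157 + 31
157 = 5×31 + 2
31 = 15×2 + 1
2 = 2×1 + 0  (stop)
So 2857/157 = [18; 5, 15, 2].

[18; 5, 15, 2]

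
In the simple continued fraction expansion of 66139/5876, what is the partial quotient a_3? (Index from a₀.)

66139 = 11·5876 + 1503   →  a_0 = 11
5876 = 3·1503 + 1367   →  a_1 = 3
1503 = 1·1367 + 136   →  a_2 = 1
1367 = 10·136 + 7   →  a_3 = 10

10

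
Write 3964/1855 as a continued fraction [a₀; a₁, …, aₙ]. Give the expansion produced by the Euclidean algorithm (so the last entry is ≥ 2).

3964 = 2·1855 + 254
1855 = 7·254 + 77
254 = 3·77 + 23
77 = 3·23 + 8
23 = 2·8 + 7
8 = 1·7 + 1
7 = 7·1 + 0  (stop)
So 3964/1855 = [2; 7, 3, 3, 2, 1, 7].

[2; 7, 3, 3, 2, 1, 7]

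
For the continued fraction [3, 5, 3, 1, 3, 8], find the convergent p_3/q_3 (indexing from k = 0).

Using pₖ = aₖpₖ₋₁ + pₖ₋₂, qₖ = aₖqₖ₋₁ + qₖ₋₂ (with p₋₁=1, p₋₂=0, q₋₁=0, q₋₂=1):
  k=0: a=3, p=3, q=1
  k=1: a=5, p=16, q=5
  k=2: a=3, p=51, q=16
  k=3: a=1, p=67, q=21

67/21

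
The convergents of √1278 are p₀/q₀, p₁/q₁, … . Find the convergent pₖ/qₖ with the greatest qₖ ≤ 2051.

√1278 = [35; 1, 2, 1, 70, …] (period length 4).
Convergents:
  p_0/q_0 = 35/1
  p_1/q_1 = 36/1
  p_2/q_2 = 107/3
  p_3/q_3 = 143/4
  p_4/q_4 = 10117/283
  p_5/q_5 = 10260/287
  p_6/q_6 = 30637/857
  p_7/q_7 = 40897/1144
  p_8/q_8 = 2893427/80937
q_7 = 1144 ≤ 2051 < 80937 = q_8, so the answer is 40897/1144.

40897/1144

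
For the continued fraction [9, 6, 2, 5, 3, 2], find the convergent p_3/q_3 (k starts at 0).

Using pₖ = aₖpₖ₋₁ + pₖ₋₂, qₖ = aₖqₖ₋₁ + qₖ₋₂ (with p₋₁=1, p₋₂=0, q₋₁=0, q₋₂=1):
  k=0: a=9, p=9, q=1
  k=1: a=6, p=55, q=6
  k=2: a=2, p=119, q=13
  k=3: a=5, p=650, q=71

650/71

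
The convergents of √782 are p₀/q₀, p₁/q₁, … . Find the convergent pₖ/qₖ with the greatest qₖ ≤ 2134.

√782 = [27; 1, 26, 1, 54, …] (period length 4).
Convergents:
  p_0/q_0 = 27/1
  p_1/q_1 = 28/1
  p_2/q_2 = 755/27
  p_3/q_3 = 783/28
  p_4/q_4 = 43037/1539
  p_5/q_5 = 43820/1567
  p_6/q_6 = 1182357/42281
q_5 = 1567 ≤ 2134 < 42281 = q_6, so the answer is 43820/1567.

43820/1567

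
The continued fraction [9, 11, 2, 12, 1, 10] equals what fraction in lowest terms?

Fold from the inside: start with 10/1.
  1 + 1/10 = 11/10
  12 + 10/11 = 142/11
  2 + 11/142 = 295/142
  11 + 142/295 = 3387/295
  9 + 295/3387 = 30778/3387

30778/3387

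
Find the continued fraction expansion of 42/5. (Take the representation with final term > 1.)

42 = 8·5 + 2
5 = 2·2 + 1
2 = 2·1 + 0  (stop)
So 42/5 = [8; 2, 2].

[8; 2, 2]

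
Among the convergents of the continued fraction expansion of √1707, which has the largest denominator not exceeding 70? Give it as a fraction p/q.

785/19

√1707 = [41; 3, 6, 41, 6, 3, 82, …] (period length 6).
Convergents:
  p_0/q_0 = 41/1
  p_1/q_1 = 124/3
  p_2/q_2 = 785/19
  p_3/q_3 = 32309/782
q_2 = 19 ≤ 70 < 782 = q_3, so the answer is 785/19.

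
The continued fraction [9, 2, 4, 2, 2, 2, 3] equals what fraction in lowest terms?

Fold from the inside: start with 3/1.
  2 + 1/3 = 7/3
  2 + 3/7 = 17/7
  2 + 7/17 = 41/17
  4 + 17/41 = 181/41
  2 + 41/181 = 403/181
  9 + 181/403 = 3808/403

3808/403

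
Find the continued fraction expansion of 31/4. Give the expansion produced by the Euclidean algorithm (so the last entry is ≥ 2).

31 = 7·4 + 3
4 = 1·3 + 1
3 = 3·1 + 0  (stop)
So 31/4 = [7; 1, 3].

[7; 1, 3]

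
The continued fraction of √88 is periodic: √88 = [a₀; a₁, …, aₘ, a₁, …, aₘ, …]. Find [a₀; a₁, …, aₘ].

a₀ = ⌊√88⌋ = 9.
With m₀=0, d₀=1 and mₖ₊₁ = dₖaₖ − mₖ, dₖ₊₁ = (n − mₖ₊₁²)/dₖ, aₖ₊₁ = ⌊(a₀+mₖ₊₁)/dₖ₊₁⌋:
  k=1: m=9, d=7, a=2
  k=2: m=5, d=9, a=1
  k=3: m=4, d=8, a=1
  k=4: m=4, d=9, a=1
  k=5: m=5, d=7, a=2
  k=6: m=9, d=1, a=18
d=1 and a=2a₀=18 at k=6, so the next step gives (m, d) = (9, 7) again — its k=1 value — and the period has length 6.

[9; 2, 1, 1, 1, 2, 18]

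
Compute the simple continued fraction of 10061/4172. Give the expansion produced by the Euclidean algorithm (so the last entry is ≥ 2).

[2; 2, 2, 3, 16, 15]

10061 = 2·4172 + 1717
4172 = 2·1717 + 738
1717 = 2·738 + 241
738 = 3·241 + 15
241 = 16·15 + 1
15 = 15·1 + 0  (stop)
So 10061/4172 = [2; 2, 2, 3, 16, 15].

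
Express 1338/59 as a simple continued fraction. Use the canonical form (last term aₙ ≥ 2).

1338 = 22*59 + 40
59 = 1*40 + 19
40 = 2*19 + 2
19 = 9*2 + 1
2 = 2*1 + 0  (stop)
So 1338/59 = [22; 1, 2, 9, 2].

[22; 1, 2, 9, 2]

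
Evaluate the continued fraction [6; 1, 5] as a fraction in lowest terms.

Using pₖ = aₖpₖ₋₁ + pₖ₋₂ and qₖ = aₖqₖ₋₁ + qₖ₋₂:
  k=0: a=6, p=6, q=1
  k=1: a=1, p=7, q=1
  k=2: a=5, p=41, q=6

41/6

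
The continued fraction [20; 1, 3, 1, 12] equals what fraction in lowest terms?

Using pₖ = aₖpₖ₋₁ + pₖ₋₂ and qₖ = aₖqₖ₋₁ + qₖ₋₂:
  k=0: a=20, p=20, q=1
  k=1: a=1, p=21, q=1
  k=2: a=3, p=83, q=4
  k=3: a=1, p=104, q=5
  k=4: a=12, p=1331, q=64

1331/64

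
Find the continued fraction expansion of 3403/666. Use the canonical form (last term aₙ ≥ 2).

[5; 9, 8, 9]

3403 = 5×666 + 73
666 = 9×73 + 9
73 = 8×9 + 1
9 = 9×1 + 0  (stop)
So 3403/666 = [5; 9, 8, 9].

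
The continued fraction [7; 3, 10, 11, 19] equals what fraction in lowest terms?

Using pₖ = aₖpₖ₋₁ + pₖ₋₂ and qₖ = aₖqₖ₋₁ + qₖ₋₂:
  k=0: a=7, p=7, q=1
  k=1: a=3, p=22, q=3
  k=2: a=10, p=227, q=31
  k=3: a=11, p=2519, q=344
  k=4: a=19, p=48088, q=6567

48088/6567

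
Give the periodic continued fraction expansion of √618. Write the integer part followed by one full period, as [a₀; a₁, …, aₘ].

[24; 1, 6, 8, 6, 1, 48]

a₀ = ⌊√618⌋ = 24.
With m₀=0, d₀=1 and mₖ₊₁ = dₖaₖ − mₖ, dₖ₊₁ = (n − mₖ₊₁²)/dₖ, aₖ₊₁ = ⌊(a₀+mₖ₊₁)/dₖ₊₁⌋:
  k=1: m=24, d=42, a=1
  k=2: m=18, d=7, a=6
  k=3: m=24, d=6, a=8
  k=4: m=24, d=7, a=6
  k=5: m=18, d=42, a=1
  k=6: m=24, d=1, a=48
d=1 and a=2a₀=48 at k=6, so the next step gives (m, d) = (24, 42) again — its k=1 value — and the period has length 6.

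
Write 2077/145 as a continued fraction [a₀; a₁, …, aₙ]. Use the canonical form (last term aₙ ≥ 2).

2077 = 14·145 + 47
145 = 3·47 + 4
47 = 11·4 + 3
4 = 1·3 + 1
3 = 3·1 + 0  (stop)
So 2077/145 = [14; 3, 11, 1, 3].

[14; 3, 11, 1, 3]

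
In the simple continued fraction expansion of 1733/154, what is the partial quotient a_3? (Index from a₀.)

18

1733 = 11·154 + 39   →  a_0 = 11
154 = 3·39 + 37   →  a_1 = 3
39 = 1·37 + 2   →  a_2 = 1
37 = 18·2 + 1   →  a_3 = 18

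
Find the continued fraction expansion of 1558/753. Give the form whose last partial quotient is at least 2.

[2; 14, 2, 12, 2]

1558 = 2×753 + 52
753 = 14×52 + 25
52 = 2×25 + 2
25 = 12×2 + 1
2 = 2×1 + 0  (stop)
So 1558/753 = [2; 14, 2, 12, 2].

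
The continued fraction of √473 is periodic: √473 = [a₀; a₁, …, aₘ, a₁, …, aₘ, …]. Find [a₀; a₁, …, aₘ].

a₀ = ⌊√473⌋ = 21.
With m₀=0, d₀=1 and mₖ₊₁ = dₖaₖ − mₖ, dₖ₊₁ = (n − mₖ₊₁²)/dₖ, aₖ₊₁ = ⌊(a₀+mₖ₊₁)/dₖ₊₁⌋:
  k=1: m=21, d=32, a=1
  k=2: m=11, d=11, a=2
  k=3: m=11, d=32, a=1
  k=4: m=21, d=1, a=42
d=1 and a=2a₀=42 at k=4, so the next step gives (m, d) = (21, 32) again — its k=1 value — and the period has length 4.

[21; 1, 2, 1, 42]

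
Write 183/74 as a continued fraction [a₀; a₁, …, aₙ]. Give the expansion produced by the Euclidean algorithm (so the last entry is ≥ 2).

[2; 2, 8, 1, 3]

183 = 2·74 + 35
74 = 2·35 + 4
35 = 8·4 + 3
4 = 1·3 + 1
3 = 3·1 + 0  (stop)
So 183/74 = [2; 2, 8, 1, 3].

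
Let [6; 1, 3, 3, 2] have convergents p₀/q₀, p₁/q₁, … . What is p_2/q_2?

Using pₖ = aₖpₖ₋₁ + pₖ₋₂, qₖ = aₖqₖ₋₁ + qₖ₋₂ (with p₋₁=1, p₋₂=0, q₋₁=0, q₋₂=1):
  k=0: a=6, p=6, q=1
  k=1: a=1, p=7, q=1
  k=2: a=3, p=27, q=4

27/4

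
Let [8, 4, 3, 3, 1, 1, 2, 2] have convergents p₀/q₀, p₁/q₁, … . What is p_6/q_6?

Using pₖ = aₖpₖ₋₁ + pₖ₋₂, qₖ = aₖqₖ₋₁ + qₖ₋₂ (with p₋₁=1, p₋₂=0, q₋₁=0, q₋₂=1):
  k=0: a=8, p=8, q=1
  k=1: a=4, p=33, q=4
  k=2: a=3, p=107, q=13
  k=3: a=3, p=354, q=43
  k=4: a=1, p=461, q=56
  k=5: a=1, p=815, q=99
  k=6: a=2, p=2091, q=254

2091/254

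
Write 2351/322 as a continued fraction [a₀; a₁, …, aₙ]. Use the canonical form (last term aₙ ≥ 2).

2351 = 7*322 + 97
322 = 3*97 + 31
97 = 3*31 + 4
31 = 7*4 + 3
4 = 1*3 + 1
3 = 3*1 + 0  (stop)
So 2351/322 = [7; 3, 3, 7, 1, 3].

[7; 3, 3, 7, 1, 3]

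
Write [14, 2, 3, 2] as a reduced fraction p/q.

231/16

Fold from the inside: start with 2/1.
  3 + 1/2 = 7/2
  2 + 2/7 = 16/7
  14 + 7/16 = 231/16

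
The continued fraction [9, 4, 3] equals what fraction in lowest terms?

Using pₖ = aₖpₖ₋₁ + pₖ₋₂ and qₖ = aₖqₖ₋₁ + qₖ₋₂:
  k=0: a=9, p=9, q=1
  k=1: a=4, p=37, q=4
  k=2: a=3, p=120, q=13

120/13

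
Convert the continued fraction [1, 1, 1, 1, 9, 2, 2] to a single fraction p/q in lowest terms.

Using pₖ = aₖpₖ₋₁ + pₖ₋₂ and qₖ = aₖqₖ₋₁ + qₖ₋₂:
  k=0: a=1, p=1, q=1
  k=1: a=1, p=2, q=1
  k=2: a=1, p=3, q=2
  k=3: a=1, p=5, q=3
  k=4: a=9, p=48, q=29
  k=5: a=2, p=101, q=61
  k=6: a=2, p=250, q=151

250/151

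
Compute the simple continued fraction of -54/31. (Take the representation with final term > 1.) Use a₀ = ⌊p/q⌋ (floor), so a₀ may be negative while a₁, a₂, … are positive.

-54 = -2·31 + 8
31 = 3·8 + 7
8 = 1·7 + 1
7 = 7·1 + 0  (stop)
So -54/31 = [-2; 3, 1, 7].

[-2; 3, 1, 7]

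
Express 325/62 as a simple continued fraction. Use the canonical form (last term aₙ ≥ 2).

325 = 5*62 + 15
62 = 4*15 + 2
15 = 7*2 + 1
2 = 2*1 + 0  (stop)
So 325/62 = [5; 4, 7, 2].

[5; 4, 7, 2]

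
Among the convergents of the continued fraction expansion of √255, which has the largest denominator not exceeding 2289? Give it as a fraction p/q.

16336/1023

√255 = [15; 1, 30, …] (period length 2).
Convergents:
  p_0/q_0 = 15/1
  p_1/q_1 = 16/1
  p_2/q_2 = 495/31
  p_3/q_3 = 511/32
  p_4/q_4 = 15825/991
  p_5/q_5 = 16336/1023
  p_6/q_6 = 505905/31681
q_5 = 1023 ≤ 2289 < 31681 = q_6, so the answer is 16336/1023.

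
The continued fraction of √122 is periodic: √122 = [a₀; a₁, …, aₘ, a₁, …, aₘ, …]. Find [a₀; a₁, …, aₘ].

[11; 22]

a₀ = ⌊√122⌋ = 11.
With m₀=0, d₀=1 and mₖ₊₁ = dₖaₖ − mₖ, dₖ₊₁ = (n − mₖ₊₁²)/dₖ, aₖ₊₁ = ⌊(a₀+mₖ₊₁)/dₖ₊₁⌋:
  k=1: m=11, d=1, a=22
d=1 and a=2a₀=22 at k=1, so the next step gives (m, d) = (11, 1) again — its k=1 value — and the period has length 1.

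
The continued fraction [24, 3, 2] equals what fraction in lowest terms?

170/7

Fold from the inside: start with 2/1.
  3 + 1/2 = 7/2
  24 + 2/7 = 170/7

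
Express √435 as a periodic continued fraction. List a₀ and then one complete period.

a₀ = ⌊√435⌋ = 20.
With m₀=0, d₀=1 and mₖ₊₁ = dₖaₖ − mₖ, dₖ₊₁ = (n − mₖ₊₁²)/dₖ, aₖ₊₁ = ⌊(a₀+mₖ₊₁)/dₖ₊₁⌋:
  k=1: m=20, d=35, a=1
  k=2: m=15, d=6, a=5
  k=3: m=15, d=35, a=1
  k=4: m=20, d=1, a=40
d=1 and a=2a₀=40 at k=4, so the next step gives (m, d) = (20, 35) again — its k=1 value — and the period has length 4.

[20; 1, 5, 1, 40]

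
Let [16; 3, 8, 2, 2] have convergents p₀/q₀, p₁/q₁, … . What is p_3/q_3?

865/53

Using pₖ = aₖpₖ₋₁ + pₖ₋₂, qₖ = aₖqₖ₋₁ + qₖ₋₂ (with p₋₁=1, p₋₂=0, q₋₁=0, q₋₂=1):
  k=0: a=16, p=16, q=1
  k=1: a=3, p=49, q=3
  k=2: a=8, p=408, q=25
  k=3: a=2, p=865, q=53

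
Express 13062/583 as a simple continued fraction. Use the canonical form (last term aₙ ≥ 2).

[22; 2, 2, 7, 1, 13]

13062 = 22×583 + 236
583 = 2×236 + 111
236 = 2×111 + 14
111 = 7×14 + 13
14 = 1×13 + 1
13 = 13×1 + 0  (stop)
So 13062/583 = [22; 2, 2, 7, 1, 13].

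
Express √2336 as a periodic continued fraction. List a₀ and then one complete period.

a₀ = ⌊√2336⌋ = 48.
With m₀=0, d₀=1 and mₖ₊₁ = dₖaₖ − mₖ, dₖ₊₁ = (n − mₖ₊₁²)/dₖ, aₖ₊₁ = ⌊(a₀+mₖ₊₁)/dₖ₊₁⌋:
  k=1: m=48, d=32, a=3
  k=2: m=48, d=1, a=96
d=1 and a=2a₀=96 at k=2, so the next step gives (m, d) = (48, 32) again — its k=1 value — and the period has length 2.

[48; 3, 96]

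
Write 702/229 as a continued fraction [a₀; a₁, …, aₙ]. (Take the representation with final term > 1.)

702 = 3×229 + 15
229 = 15×15 + 4
15 = 3×4 + 3
4 = 1×3 + 1
3 = 3×1 + 0  (stop)
So 702/229 = [3; 15, 3, 1, 3].

[3; 15, 3, 1, 3]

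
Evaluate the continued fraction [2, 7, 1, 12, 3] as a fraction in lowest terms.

Fold from the inside: start with 3/1.
  12 + 1/3 = 37/3
  1 + 3/37 = 40/37
  7 + 37/40 = 317/40
  2 + 40/317 = 674/317

674/317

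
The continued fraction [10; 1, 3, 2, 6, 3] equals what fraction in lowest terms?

1972/183

Fold from the inside: start with 3/1.
  6 + 1/3 = 19/3
  2 + 3/19 = 41/19
  3 + 19/41 = 142/41
  1 + 41/142 = 183/142
  10 + 142/183 = 1972/183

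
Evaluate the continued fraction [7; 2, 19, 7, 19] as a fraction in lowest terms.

Fold from the inside: start with 19/1.
  7 + 1/19 = 134/19
  19 + 19/134 = 2565/134
  2 + 134/2565 = 5264/2565
  7 + 2565/5264 = 39413/5264

39413/5264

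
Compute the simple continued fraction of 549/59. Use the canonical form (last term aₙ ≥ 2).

[9; 3, 3, 1, 1, 2]

549 = 9*59 + 18
59 = 3*18 + 5
18 = 3*5 + 3
5 = 1*3 + 2
3 = 1*2 + 1
2 = 2*1 + 0  (stop)
So 549/59 = [9; 3, 3, 1, 1, 2].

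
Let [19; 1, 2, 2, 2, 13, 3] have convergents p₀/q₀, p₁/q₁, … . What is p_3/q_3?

138/7

Using pₖ = aₖpₖ₋₁ + pₖ₋₂, qₖ = aₖqₖ₋₁ + qₖ₋₂ (with p₋₁=1, p₋₂=0, q₋₁=0, q₋₂=1):
  k=0: a=19, p=19, q=1
  k=1: a=1, p=20, q=1
  k=2: a=2, p=59, q=3
  k=3: a=2, p=138, q=7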